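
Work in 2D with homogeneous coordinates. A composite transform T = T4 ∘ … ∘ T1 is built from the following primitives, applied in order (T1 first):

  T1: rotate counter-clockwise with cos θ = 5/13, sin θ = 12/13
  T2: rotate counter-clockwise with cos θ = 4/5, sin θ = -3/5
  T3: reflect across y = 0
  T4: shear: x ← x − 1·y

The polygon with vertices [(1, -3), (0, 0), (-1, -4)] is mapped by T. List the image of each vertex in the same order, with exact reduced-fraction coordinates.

T1 rotate counter-clockwise with cos θ = 5/13, sin θ = 12/13: (1, -3) → (41/13, -3/13); (0, 0) → (0, 0); (-1, -4) → (43/13, -32/13)
T2 rotate counter-clockwise with cos θ = 4/5, sin θ = -3/5: (41/13, -3/13) → (31/13, -27/13); (0, 0) → (0, 0); (43/13, -32/13) → (76/65, -257/65)
T3 reflect across y = 0: (31/13, -27/13) → (31/13, 27/13); (0, 0) → (0, 0); (76/65, -257/65) → (76/65, 257/65)
T4 shear: x ← x − 1·y: (31/13, 27/13) → (4/13, 27/13); (0, 0) → (0, 0); (76/65, 257/65) → (-181/65, 257/65)

image vertices: (4/13, 27/13), (0, 0), (-181/65, 257/65)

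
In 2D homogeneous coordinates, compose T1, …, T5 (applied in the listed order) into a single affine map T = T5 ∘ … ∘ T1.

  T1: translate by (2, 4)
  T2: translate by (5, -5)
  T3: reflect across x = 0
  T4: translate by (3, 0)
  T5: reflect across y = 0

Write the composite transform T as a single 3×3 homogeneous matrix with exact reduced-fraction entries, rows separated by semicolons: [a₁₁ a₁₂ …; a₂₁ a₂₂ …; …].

T = [-1 0 -4; 0 -1 1; 0 0 1]

T1 = [1 0 2; 0 1 4; 0 0 1]
T2·T1 = [1 0 7; 0 1 -1; 0 0 1]
T3·…·T1 = [-1 0 -7; 0 1 -1; 0 0 1]
T4·…·T1 = [-1 0 -4; 0 1 -1; 0 0 1]
T5·…·T1 = [-1 0 -4; 0 -1 1; 0 0 1]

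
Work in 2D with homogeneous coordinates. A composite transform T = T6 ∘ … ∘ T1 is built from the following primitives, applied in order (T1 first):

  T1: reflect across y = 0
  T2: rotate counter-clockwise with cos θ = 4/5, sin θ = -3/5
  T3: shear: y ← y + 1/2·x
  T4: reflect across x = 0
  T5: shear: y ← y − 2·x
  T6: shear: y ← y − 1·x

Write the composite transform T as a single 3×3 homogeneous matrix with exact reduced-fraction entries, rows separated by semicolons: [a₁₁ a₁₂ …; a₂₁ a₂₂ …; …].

T = [-4/5 3/5 0; 11/5 -29/10 0; 0 0 1]

T1 = [1 0 0; 0 -1 0; 0 0 1]
T2·T1 = [4/5 -3/5 0; -3/5 -4/5 0; 0 0 1]
T3·…·T1 = [4/5 -3/5 0; -1/5 -11/10 0; 0 0 1]
T4·…·T1 = [-4/5 3/5 0; -1/5 -11/10 0; 0 0 1]
T5·…·T1 = [-4/5 3/5 0; 7/5 -23/10 0; 0 0 1]
T6·…·T1 = [-4/5 3/5 0; 11/5 -29/10 0; 0 0 1]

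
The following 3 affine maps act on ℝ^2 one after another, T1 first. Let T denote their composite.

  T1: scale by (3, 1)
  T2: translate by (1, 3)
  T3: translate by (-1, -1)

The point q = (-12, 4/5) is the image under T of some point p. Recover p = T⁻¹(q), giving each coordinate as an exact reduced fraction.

p = (-4, -6/5)

T1 = [3 0 0; 0 1 0; 0 0 1]
T2·T1 = [3 0 1; 0 1 3; 0 0 1]
T3·…·T1 = [3 0 0; 0 1 2; 0 0 1]
det M = 3; M⁻¹ = [1/3 0 0; 0 1 -2; 0 0 1]
M⁻¹ · (-12, 4/5)ᵀ = (-4, -6/5)ᵀ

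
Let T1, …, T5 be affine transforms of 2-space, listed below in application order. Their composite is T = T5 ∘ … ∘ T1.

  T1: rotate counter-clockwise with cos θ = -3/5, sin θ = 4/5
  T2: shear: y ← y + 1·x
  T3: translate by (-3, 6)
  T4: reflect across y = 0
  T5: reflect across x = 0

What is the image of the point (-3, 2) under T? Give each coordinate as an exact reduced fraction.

T1 rotate counter-clockwise with cos θ = -3/5, sin θ = 4/5: (-3, 2) → (1/5, -18/5)
T2 shear: y ← y + 1·x: (1/5, -18/5) → (1/5, -17/5)
T3 translate by (-3, 6): (1/5, -17/5) → (-14/5, 13/5)
T4 reflect across y = 0: (-14/5, 13/5) → (-14/5, -13/5)
T5 reflect across x = 0: (-14/5, -13/5) → (14/5, -13/5)

T(p) = (14/5, -13/5)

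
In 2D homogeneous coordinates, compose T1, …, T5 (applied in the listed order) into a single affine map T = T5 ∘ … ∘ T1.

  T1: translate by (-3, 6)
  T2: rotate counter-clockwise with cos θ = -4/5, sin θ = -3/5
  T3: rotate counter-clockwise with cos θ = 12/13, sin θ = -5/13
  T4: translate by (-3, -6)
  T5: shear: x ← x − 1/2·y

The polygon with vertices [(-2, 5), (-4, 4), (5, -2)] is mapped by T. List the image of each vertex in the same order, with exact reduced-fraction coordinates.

image vertices: (319/26, -1003/65), (172/13, -908/65), (16/13, -674/65)

T1 translate by (-3, 6): (-2, 5) → (-5, 11); (-4, 4) → (-7, 10); (5, -2) → (2, 4)
T2 rotate counter-clockwise with cos θ = -4/5, sin θ = -3/5: (-5, 11) → (53/5, -29/5); (-7, 10) → (58/5, -19/5); (2, 4) → (4/5, -22/5)
T3 rotate counter-clockwise with cos θ = 12/13, sin θ = -5/13: (53/5, -29/5) → (491/65, -613/65); (58/5, -19/5) → (601/65, -518/65); (4/5, -22/5) → (-62/65, -284/65)
T4 translate by (-3, -6): (491/65, -613/65) → (296/65, -1003/65); (601/65, -518/65) → (406/65, -908/65); (-62/65, -284/65) → (-257/65, -674/65)
T5 shear: x ← x − 1/2·y: (296/65, -1003/65) → (319/26, -1003/65); (406/65, -908/65) → (172/13, -908/65); (-257/65, -674/65) → (16/13, -674/65)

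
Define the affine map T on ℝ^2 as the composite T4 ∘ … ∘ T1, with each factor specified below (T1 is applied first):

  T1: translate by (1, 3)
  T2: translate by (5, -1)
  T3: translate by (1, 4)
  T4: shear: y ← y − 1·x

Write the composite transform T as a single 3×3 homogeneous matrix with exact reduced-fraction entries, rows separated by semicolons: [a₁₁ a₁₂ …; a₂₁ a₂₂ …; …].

T = [1 0 7; -1 1 -1; 0 0 1]

T1 = [1 0 1; 0 1 3; 0 0 1]
T2·T1 = [1 0 6; 0 1 2; 0 0 1]
T3·…·T1 = [1 0 7; 0 1 6; 0 0 1]
T4·…·T1 = [1 0 7; -1 1 -1; 0 0 1]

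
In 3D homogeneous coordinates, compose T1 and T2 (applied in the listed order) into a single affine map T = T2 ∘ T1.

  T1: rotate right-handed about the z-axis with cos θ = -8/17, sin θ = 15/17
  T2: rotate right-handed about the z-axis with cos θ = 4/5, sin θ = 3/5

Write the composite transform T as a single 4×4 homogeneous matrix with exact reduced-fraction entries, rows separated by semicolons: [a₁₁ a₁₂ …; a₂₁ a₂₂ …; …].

T1 = [-8/17 -15/17 0 0; 15/17 -8/17 0 0; 0 0 1 0; 0 0 0 1]
T2·T1 = [-77/85 -36/85 0 0; 36/85 -77/85 0 0; 0 0 1 0; 0 0 0 1]

T = [-77/85 -36/85 0 0; 36/85 -77/85 0 0; 0 0 1 0; 0 0 0 1]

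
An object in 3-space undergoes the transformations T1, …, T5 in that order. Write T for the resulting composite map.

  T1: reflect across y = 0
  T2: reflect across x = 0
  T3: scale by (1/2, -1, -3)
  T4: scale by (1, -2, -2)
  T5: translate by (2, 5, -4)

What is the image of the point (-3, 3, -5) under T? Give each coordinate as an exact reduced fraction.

T1 reflect across y = 0: (-3, 3, -5) → (-3, -3, -5)
T2 reflect across x = 0: (-3, -3, -5) → (3, -3, -5)
T3 scale by (1/2, -1, -3): (3, -3, -5) → (3/2, 3, 15)
T4 scale by (1, -2, -2): (3/2, 3, 15) → (3/2, -6, -30)
T5 translate by (2, 5, -4): (3/2, -6, -30) → (7/2, -1, -34)

T(p) = (7/2, -1, -34)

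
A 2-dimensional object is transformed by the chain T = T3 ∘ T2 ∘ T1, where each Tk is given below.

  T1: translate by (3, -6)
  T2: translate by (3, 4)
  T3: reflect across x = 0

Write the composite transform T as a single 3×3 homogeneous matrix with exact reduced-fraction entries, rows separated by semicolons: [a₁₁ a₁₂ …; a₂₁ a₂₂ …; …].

T = [-1 0 -6; 0 1 -2; 0 0 1]

T1 = [1 0 3; 0 1 -6; 0 0 1]
T2·T1 = [1 0 6; 0 1 -2; 0 0 1]
T3·…·T1 = [-1 0 -6; 0 1 -2; 0 0 1]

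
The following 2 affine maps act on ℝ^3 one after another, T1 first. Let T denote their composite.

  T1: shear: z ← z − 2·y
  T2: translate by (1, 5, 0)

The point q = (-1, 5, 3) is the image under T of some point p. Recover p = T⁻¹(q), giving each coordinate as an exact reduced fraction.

T1 = [1 0 0 0; 0 1 0 0; 0 -2 1 0; 0 0 0 1]
T2·T1 = [1 0 0 1; 0 1 0 5; 0 -2 1 0; 0 0 0 1]
det M = 1; M⁻¹ = [1 0 0 -1; 0 1 0 -5; 0 2 1 -10; 0 0 0 1]
M⁻¹ · (-1, 5, 3)ᵀ = (-2, 0, 3)ᵀ

p = (-2, 0, 3)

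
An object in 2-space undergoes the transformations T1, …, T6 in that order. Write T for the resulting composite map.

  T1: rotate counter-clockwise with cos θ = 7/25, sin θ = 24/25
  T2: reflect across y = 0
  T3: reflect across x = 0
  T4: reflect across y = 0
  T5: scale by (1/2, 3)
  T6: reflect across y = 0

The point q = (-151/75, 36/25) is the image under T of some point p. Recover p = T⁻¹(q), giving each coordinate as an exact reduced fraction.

T1 = [7/25 -24/25 0; 24/25 7/25 0; 0 0 1]
T2·T1 = [7/25 -24/25 0; -24/25 -7/25 0; 0 0 1]
T3·…·T1 = [-7/25 24/25 0; -24/25 -7/25 0; 0 0 1]
T4·…·T1 = [-7/25 24/25 0; 24/25 7/25 0; 0 0 1]
T5·…·T1 = [-7/50 12/25 0; 72/25 21/25 0; 0 0 1]
T6·…·T1 = [-7/50 12/25 0; -72/25 -21/25 0; 0 0 1]
det M = 3/2; M⁻¹ = [-14/25 -8/25 0; 48/25 -7/75 0; 0 0 1]
M⁻¹ · (-151/75, 36/25)ᵀ = (2/3, -4)ᵀ

p = (2/3, -4)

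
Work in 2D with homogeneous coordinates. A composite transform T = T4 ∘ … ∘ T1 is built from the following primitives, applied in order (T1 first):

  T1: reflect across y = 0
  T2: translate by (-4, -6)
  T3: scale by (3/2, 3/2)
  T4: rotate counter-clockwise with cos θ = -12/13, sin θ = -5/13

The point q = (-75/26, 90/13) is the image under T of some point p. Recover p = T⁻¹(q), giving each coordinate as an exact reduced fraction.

T1 = [1 0 0; 0 -1 0; 0 0 1]
T2·T1 = [1 0 -4; 0 -1 -6; 0 0 1]
T3·…·T1 = [3/2 0 -6; 0 -3/2 -9; 0 0 1]
T4·…·T1 = [-18/13 -15/26 27/13; -15/26 18/13 138/13; 0 0 1]
det M = -9/4; M⁻¹ = [-8/13 -10/39 4; -10/39 8/13 -6; 0 0 1]
M⁻¹ · (-75/26, 90/13)ᵀ = (4, -1)ᵀ

p = (4, -1)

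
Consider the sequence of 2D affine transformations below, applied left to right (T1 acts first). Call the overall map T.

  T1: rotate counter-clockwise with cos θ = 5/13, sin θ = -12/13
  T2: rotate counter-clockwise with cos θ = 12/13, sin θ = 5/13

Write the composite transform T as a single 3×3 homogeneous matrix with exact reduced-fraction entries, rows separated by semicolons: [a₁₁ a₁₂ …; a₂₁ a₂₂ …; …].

T1 = [5/13 12/13 0; -12/13 5/13 0; 0 0 1]
T2·T1 = [120/169 119/169 0; -119/169 120/169 0; 0 0 1]

T = [120/169 119/169 0; -119/169 120/169 0; 0 0 1]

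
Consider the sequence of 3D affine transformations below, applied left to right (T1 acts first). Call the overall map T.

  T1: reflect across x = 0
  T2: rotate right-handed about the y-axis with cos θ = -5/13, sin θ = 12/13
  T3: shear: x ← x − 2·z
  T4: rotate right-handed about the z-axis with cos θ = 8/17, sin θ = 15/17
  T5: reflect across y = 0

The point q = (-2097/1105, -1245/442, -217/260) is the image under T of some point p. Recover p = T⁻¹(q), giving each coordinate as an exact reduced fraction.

p = (-4/5, 3, 1/4)

T1 = [-1 0 0 0; 0 1 0 0; 0 0 1 0; 0 0 0 1]
T2·T1 = [5/13 0 12/13 0; 0 1 0 0; 12/13 0 -5/13 0; 0 0 0 1]
T3·…·T1 = [-19/13 0 22/13 0; 0 1 0 0; 12/13 0 -5/13 0; 0 0 0 1]
T4·…·T1 = [-152/221 -15/17 176/221 0; -285/221 8/17 330/221 0; 12/13 0 -5/13 0; 0 0 0 1]
T5·…·T1 = [-152/221 -15/17 176/221 0; 285/221 -8/17 -330/221 0; 12/13 0 -5/13 0; 0 0 0 1]
det M = 1; M⁻¹ = [40/221 -75/221 22/13 0; -15/17 -8/17 0 0; 96/221 -180/221 19/13 0; 0 0 0 1]
M⁻¹ · (-2097/1105, -1245/442, -217/260)ᵀ = (-4/5, 3, 1/4)ᵀ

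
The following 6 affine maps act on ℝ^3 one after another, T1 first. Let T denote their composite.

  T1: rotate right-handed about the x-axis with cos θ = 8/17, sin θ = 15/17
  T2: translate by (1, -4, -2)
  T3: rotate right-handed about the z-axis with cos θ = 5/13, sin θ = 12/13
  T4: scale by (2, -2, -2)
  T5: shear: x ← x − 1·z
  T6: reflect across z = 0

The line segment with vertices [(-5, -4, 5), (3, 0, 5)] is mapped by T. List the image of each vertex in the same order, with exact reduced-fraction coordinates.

image vertices: (2116/221, 3382/221, -108/17), (4268/221, -202/221, 12/17)

T1 rotate right-handed about the x-axis with cos θ = 8/17, sin θ = 15/17: (-5, -4, 5) → (-5, -107/17, -20/17); (3, 0, 5) → (3, -75/17, 40/17)
T2 translate by (1, -4, -2): (-5, -107/17, -20/17) → (-4, -175/17, -54/17); (3, -75/17, 40/17) → (4, -143/17, 6/17)
T3 rotate right-handed about the z-axis with cos θ = 5/13, sin θ = 12/13: (-4, -175/17, -54/17) → (1760/221, -1691/221, -54/17); (4, -143/17, 6/17) → (2056/221, 101/221, 6/17)
T4 scale by (2, -2, -2): (1760/221, -1691/221, -54/17) → (3520/221, 3382/221, 108/17); (2056/221, 101/221, 6/17) → (4112/221, -202/221, -12/17)
T5 shear: x ← x − 1·z: (3520/221, 3382/221, 108/17) → (2116/221, 3382/221, 108/17); (4112/221, -202/221, -12/17) → (4268/221, -202/221, -12/17)
T6 reflect across z = 0: (2116/221, 3382/221, 108/17) → (2116/221, 3382/221, -108/17); (4268/221, -202/221, -12/17) → (4268/221, -202/221, 12/17)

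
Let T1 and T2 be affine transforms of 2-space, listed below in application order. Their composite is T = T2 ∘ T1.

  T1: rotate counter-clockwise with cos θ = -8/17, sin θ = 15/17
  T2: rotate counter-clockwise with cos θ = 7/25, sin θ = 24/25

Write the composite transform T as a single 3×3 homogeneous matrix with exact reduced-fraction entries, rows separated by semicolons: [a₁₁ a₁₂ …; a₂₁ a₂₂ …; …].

T = [-416/425 87/425 0; -87/425 -416/425 0; 0 0 1]

T1 = [-8/17 -15/17 0; 15/17 -8/17 0; 0 0 1]
T2·T1 = [-416/425 87/425 0; -87/425 -416/425 0; 0 0 1]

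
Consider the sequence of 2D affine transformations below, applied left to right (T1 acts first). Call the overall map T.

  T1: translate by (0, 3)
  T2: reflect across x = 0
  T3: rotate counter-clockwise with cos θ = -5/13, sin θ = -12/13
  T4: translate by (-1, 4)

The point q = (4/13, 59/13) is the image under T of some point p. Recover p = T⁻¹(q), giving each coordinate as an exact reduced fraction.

p = (1, -2)

T1 = [1 0 0; 0 1 3; 0 0 1]
T2·T1 = [-1 0 0; 0 1 3; 0 0 1]
T3·…·T1 = [5/13 12/13 36/13; 12/13 -5/13 -15/13; 0 0 1]
T4·…·T1 = [5/13 12/13 23/13; 12/13 -5/13 37/13; 0 0 1]
det M = -1; M⁻¹ = [5/13 12/13 -43/13; 12/13 -5/13 -7/13; 0 0 1]
M⁻¹ · (4/13, 59/13)ᵀ = (1, -2)ᵀ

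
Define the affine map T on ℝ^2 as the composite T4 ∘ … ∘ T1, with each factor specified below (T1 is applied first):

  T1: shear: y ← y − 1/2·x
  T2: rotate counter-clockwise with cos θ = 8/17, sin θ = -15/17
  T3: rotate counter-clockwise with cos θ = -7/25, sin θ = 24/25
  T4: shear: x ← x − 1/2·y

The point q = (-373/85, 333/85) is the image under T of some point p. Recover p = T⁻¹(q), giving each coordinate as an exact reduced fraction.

p = (1, 5)

T1 = [1 0 0; -1/2 1 0; 0 0 1]
T2·T1 = [1/34 15/17 0; -19/17 8/17 0; 0 0 1]
T3·…·T1 = [181/170 -297/425 0; 29/85 304/425 0; 0 0 1]
T4·…·T1 = [76/85 -449/425 0; 29/85 304/425 0; 0 0 1]
det M = 1; M⁻¹ = [304/425 449/425 0; -29/85 76/85 0; 0 0 1]
M⁻¹ · (-373/85, 333/85)ᵀ = (1, 5)ᵀ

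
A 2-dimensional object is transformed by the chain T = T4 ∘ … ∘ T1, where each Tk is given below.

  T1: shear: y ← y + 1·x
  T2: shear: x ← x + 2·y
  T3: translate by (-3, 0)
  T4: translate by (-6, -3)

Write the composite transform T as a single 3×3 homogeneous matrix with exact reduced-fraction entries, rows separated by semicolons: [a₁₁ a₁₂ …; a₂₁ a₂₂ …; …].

T = [3 2 -9; 1 1 -3; 0 0 1]

T1 = [1 0 0; 1 1 0; 0 0 1]
T2·T1 = [3 2 0; 1 1 0; 0 0 1]
T3·…·T1 = [3 2 -3; 1 1 0; 0 0 1]
T4·…·T1 = [3 2 -9; 1 1 -3; 0 0 1]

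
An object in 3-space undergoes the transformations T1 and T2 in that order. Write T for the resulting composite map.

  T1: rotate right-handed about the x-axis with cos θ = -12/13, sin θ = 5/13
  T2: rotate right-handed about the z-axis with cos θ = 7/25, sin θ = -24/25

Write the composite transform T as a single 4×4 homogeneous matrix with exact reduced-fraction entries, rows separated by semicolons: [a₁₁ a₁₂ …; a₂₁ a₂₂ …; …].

T = [7/25 -288/325 -24/65 0; -24/25 -84/325 -7/65 0; 0 5/13 -12/13 0; 0 0 0 1]

T1 = [1 0 0 0; 0 -12/13 -5/13 0; 0 5/13 -12/13 0; 0 0 0 1]
T2·T1 = [7/25 -288/325 -24/65 0; -24/25 -84/325 -7/65 0; 0 5/13 -12/13 0; 0 0 0 1]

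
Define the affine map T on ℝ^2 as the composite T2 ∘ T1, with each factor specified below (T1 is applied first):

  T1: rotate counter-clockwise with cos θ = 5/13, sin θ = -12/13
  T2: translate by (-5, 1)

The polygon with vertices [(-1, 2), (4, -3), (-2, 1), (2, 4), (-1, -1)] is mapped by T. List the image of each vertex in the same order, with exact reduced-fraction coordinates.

image vertices: (-46/13, 35/13), (-81/13, -50/13), (-63/13, 42/13), (-7/13, 9/13), (-82/13, 20/13)

T1 rotate counter-clockwise with cos θ = 5/13, sin θ = -12/13: (-1, 2) → (19/13, 22/13); (4, -3) → (-16/13, -63/13); (-2, 1) → (2/13, 29/13); (2, 4) → (58/13, -4/13); (-1, -1) → (-17/13, 7/13)
T2 translate by (-5, 1): (19/13, 22/13) → (-46/13, 35/13); (-16/13, -63/13) → (-81/13, -50/13); (2/13, 29/13) → (-63/13, 42/13); (58/13, -4/13) → (-7/13, 9/13); (-17/13, 7/13) → (-82/13, 20/13)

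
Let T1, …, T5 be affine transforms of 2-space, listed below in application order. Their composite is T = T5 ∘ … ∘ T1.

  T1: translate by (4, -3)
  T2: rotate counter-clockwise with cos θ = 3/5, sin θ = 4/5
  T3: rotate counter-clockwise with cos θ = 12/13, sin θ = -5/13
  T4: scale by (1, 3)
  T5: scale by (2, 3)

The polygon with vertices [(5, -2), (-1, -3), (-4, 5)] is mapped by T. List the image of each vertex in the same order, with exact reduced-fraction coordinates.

image vertices: (1338/65, 153/65), (732/65, -2133/65), (-132/65, 1008/65)

T1 translate by (4, -3): (5, -2) → (9, -5); (-1, -3) → (3, -6); (-4, 5) → (0, 2)
T2 rotate counter-clockwise with cos θ = 3/5, sin θ = 4/5: (9, -5) → (47/5, 21/5); (3, -6) → (33/5, -6/5); (0, 2) → (-8/5, 6/5)
T3 rotate counter-clockwise with cos θ = 12/13, sin θ = -5/13: (47/5, 21/5) → (669/65, 17/65); (33/5, -6/5) → (366/65, -237/65); (-8/5, 6/5) → (-66/65, 112/65)
T4 scale by (1, 3): (669/65, 17/65) → (669/65, 51/65); (366/65, -237/65) → (366/65, -711/65); (-66/65, 112/65) → (-66/65, 336/65)
T5 scale by (2, 3): (669/65, 51/65) → (1338/65, 153/65); (366/65, -711/65) → (732/65, -2133/65); (-66/65, 336/65) → (-132/65, 1008/65)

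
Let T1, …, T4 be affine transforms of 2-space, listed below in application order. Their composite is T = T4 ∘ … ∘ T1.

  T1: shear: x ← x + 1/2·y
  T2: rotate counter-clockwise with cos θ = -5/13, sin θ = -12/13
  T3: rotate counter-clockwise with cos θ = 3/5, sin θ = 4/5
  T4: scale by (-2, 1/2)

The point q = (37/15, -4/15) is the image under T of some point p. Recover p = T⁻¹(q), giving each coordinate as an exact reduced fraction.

T1 = [1 1/2 0; 0 1 0; 0 0 1]
T2·T1 = [-5/13 19/26 0; -12/13 -11/13 0; 0 0 1]
T3·…·T1 = [33/65 29/26 0; -56/65 1/13 0; 0 0 1]
T4·…·T1 = [-66/65 -29/13 0; -28/65 1/26 0; 0 0 1]
det M = -1; M⁻¹ = [-1/26 -29/13 0; -28/65 66/65 0; 0 0 1]
M⁻¹ · (37/15, -4/15)ᵀ = (1/2, -4/3)ᵀ

p = (1/2, -4/3)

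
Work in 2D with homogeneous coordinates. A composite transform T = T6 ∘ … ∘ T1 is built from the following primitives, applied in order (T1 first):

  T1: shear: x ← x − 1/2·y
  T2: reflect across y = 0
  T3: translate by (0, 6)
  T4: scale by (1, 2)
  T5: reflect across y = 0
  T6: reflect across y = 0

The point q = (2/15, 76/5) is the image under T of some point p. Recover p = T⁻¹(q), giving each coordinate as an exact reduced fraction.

p = (-2/3, -8/5)

T1 = [1 -1/2 0; 0 1 0; 0 0 1]
T2·T1 = [1 -1/2 0; 0 -1 0; 0 0 1]
T3·…·T1 = [1 -1/2 0; 0 -1 6; 0 0 1]
T4·…·T1 = [1 -1/2 0; 0 -2 12; 0 0 1]
T5·…·T1 = [1 -1/2 0; 0 2 -12; 0 0 1]
T6·…·T1 = [1 -1/2 0; 0 -2 12; 0 0 1]
det M = -2; M⁻¹ = [1 -1/4 3; 0 -1/2 6; 0 0 1]
M⁻¹ · (2/15, 76/5)ᵀ = (-2/3, -8/5)ᵀ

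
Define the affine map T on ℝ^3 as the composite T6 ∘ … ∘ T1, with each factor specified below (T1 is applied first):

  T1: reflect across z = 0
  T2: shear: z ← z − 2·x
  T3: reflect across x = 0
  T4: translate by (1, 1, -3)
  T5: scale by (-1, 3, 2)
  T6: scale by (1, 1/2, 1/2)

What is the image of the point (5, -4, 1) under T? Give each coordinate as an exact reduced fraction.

T1 reflect across z = 0: (5, -4, 1) → (5, -4, -1)
T2 shear: z ← z − 2·x: (5, -4, -1) → (5, -4, -11)
T3 reflect across x = 0: (5, -4, -11) → (-5, -4, -11)
T4 translate by (1, 1, -3): (-5, -4, -11) → (-4, -3, -14)
T5 scale by (-1, 3, 2): (-4, -3, -14) → (4, -9, -28)
T6 scale by (1, 1/2, 1/2): (4, -9, -28) → (4, -9/2, -14)

T(p) = (4, -9/2, -14)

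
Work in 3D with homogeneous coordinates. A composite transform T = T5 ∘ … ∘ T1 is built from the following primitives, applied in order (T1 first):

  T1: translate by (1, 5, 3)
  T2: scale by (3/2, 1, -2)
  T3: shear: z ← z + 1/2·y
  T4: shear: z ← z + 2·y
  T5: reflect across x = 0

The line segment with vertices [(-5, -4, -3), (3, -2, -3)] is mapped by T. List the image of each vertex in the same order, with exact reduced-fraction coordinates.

image vertices: (6, 1, 5/2), (-6, 3, 15/2)

T1 translate by (1, 5, 3): (-5, -4, -3) → (-4, 1, 0); (3, -2, -3) → (4, 3, 0)
T2 scale by (3/2, 1, -2): (-4, 1, 0) → (-6, 1, 0); (4, 3, 0) → (6, 3, 0)
T3 shear: z ← z + 1/2·y: (-6, 1, 0) → (-6, 1, 1/2); (6, 3, 0) → (6, 3, 3/2)
T4 shear: z ← z + 2·y: (-6, 1, 1/2) → (-6, 1, 5/2); (6, 3, 3/2) → (6, 3, 15/2)
T5 reflect across x = 0: (-6, 1, 5/2) → (6, 1, 5/2); (6, 3, 15/2) → (-6, 3, 15/2)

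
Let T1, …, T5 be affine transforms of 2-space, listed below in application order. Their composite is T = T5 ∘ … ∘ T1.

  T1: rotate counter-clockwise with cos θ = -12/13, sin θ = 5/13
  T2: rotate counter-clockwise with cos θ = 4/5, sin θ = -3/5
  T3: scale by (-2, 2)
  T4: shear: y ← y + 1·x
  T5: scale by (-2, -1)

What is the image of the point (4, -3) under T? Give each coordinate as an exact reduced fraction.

T1 rotate counter-clockwise with cos θ = -12/13, sin θ = 5/13: (4, -3) → (-33/13, 56/13)
T2 rotate counter-clockwise with cos θ = 4/5, sin θ = -3/5: (-33/13, 56/13) → (36/65, 323/65)
T3 scale by (-2, 2): (36/65, 323/65) → (-72/65, 646/65)
T4 shear: y ← y + 1·x: (-72/65, 646/65) → (-72/65, 574/65)
T5 scale by (-2, -1): (-72/65, 574/65) → (144/65, -574/65)

T(p) = (144/65, -574/65)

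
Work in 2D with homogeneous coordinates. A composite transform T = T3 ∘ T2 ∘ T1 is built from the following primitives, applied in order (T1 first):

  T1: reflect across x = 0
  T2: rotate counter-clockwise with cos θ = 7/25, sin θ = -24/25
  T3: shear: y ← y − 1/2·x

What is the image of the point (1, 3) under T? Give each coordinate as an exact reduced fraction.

T(p) = (13/5, 1/2)

T1 reflect across x = 0: (1, 3) → (-1, 3)
T2 rotate counter-clockwise with cos θ = 7/25, sin θ = -24/25: (-1, 3) → (13/5, 9/5)
T3 shear: y ← y − 1/2·x: (13/5, 9/5) → (13/5, 1/2)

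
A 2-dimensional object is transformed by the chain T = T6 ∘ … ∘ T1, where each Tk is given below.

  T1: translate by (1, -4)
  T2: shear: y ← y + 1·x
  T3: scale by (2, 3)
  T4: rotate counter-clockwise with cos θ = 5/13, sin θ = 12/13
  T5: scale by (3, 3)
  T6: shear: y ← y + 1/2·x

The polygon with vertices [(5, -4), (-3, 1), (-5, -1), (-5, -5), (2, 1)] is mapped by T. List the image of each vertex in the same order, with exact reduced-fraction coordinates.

T1 translate by (1, -4): (5, -4) → (6, -8); (-3, 1) → (-2, -3); (-5, -1) → (-4, -5); (-5, -5) → (-4, -9); (2, 1) → (3, -3)
T2 shear: y ← y + 1·x: (6, -8) → (6, -2); (-2, -3) → (-2, -5); (-4, -5) → (-4, -9); (-4, -9) → (-4, -13); (3, -3) → (3, 0)
T3 scale by (2, 3): (6, -2) → (12, -6); (-2, -5) → (-4, -15); (-4, -9) → (-8, -27); (-4, -13) → (-8, -39); (3, 0) → (6, 0)
T4 rotate counter-clockwise with cos θ = 5/13, sin θ = 12/13: (12, -6) → (132/13, 114/13); (-4, -15) → (160/13, -123/13); (-8, -27) → (284/13, -231/13); (-8, -39) → (428/13, -291/13); (6, 0) → (30/13, 72/13)
T5 scale by (3, 3): (132/13, 114/13) → (396/13, 342/13); (160/13, -123/13) → (480/13, -369/13); (284/13, -231/13) → (852/13, -693/13); (428/13, -291/13) → (1284/13, -873/13); (30/13, 72/13) → (90/13, 216/13)
T6 shear: y ← y + 1/2·x: (396/13, 342/13) → (396/13, 540/13); (480/13, -369/13) → (480/13, -129/13); (852/13, -693/13) → (852/13, -267/13); (1284/13, -873/13) → (1284/13, -231/13); (90/13, 216/13) → (90/13, 261/13)

image vertices: (396/13, 540/13), (480/13, -129/13), (852/13, -267/13), (1284/13, -231/13), (90/13, 261/13)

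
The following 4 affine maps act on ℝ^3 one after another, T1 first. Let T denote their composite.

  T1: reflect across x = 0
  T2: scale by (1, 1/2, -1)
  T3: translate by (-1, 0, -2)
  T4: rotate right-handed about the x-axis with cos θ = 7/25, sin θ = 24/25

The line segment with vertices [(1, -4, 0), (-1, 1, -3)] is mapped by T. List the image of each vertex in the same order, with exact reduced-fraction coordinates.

T1 reflect across x = 0: (1, -4, 0) → (-1, -4, 0); (-1, 1, -3) → (1, 1, -3)
T2 scale by (1, 1/2, -1): (-1, -4, 0) → (-1, -2, 0); (1, 1, -3) → (1, 1/2, 3)
T3 translate by (-1, 0, -2): (-1, -2, 0) → (-2, -2, -2); (1, 1/2, 3) → (0, 1/2, 1)
T4 rotate right-handed about the x-axis with cos θ = 7/25, sin θ = 24/25: (-2, -2, -2) → (-2, 34/25, -62/25); (0, 1/2, 1) → (0, -41/50, 19/25)

image vertices: (-2, 34/25, -62/25), (0, -41/50, 19/25)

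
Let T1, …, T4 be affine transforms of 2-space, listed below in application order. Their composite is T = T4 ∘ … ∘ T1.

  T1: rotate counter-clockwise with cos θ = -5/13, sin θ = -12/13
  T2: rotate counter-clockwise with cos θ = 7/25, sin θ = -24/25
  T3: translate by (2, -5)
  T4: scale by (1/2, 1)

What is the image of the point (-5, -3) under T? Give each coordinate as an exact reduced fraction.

T(p) = (2373/650, -836/325)

T1 rotate counter-clockwise with cos θ = -5/13, sin θ = -12/13: (-5, -3) → (-11/13, 75/13)
T2 rotate counter-clockwise with cos θ = 7/25, sin θ = -24/25: (-11/13, 75/13) → (1723/325, 789/325)
T3 translate by (2, -5): (1723/325, 789/325) → (2373/325, -836/325)
T4 scale by (1/2, 1): (2373/325, -836/325) → (2373/650, -836/325)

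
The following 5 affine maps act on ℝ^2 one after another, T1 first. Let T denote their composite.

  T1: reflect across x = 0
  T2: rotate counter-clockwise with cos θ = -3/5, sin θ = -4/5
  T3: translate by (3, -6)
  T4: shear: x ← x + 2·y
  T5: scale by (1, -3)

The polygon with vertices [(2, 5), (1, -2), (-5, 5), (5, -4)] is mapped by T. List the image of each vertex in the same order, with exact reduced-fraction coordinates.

image vertices: (-33/5, 111/5), (-6, 12), (-22, 39), (18/5, -6/5)

T1 reflect across x = 0: (2, 5) → (-2, 5); (1, -2) → (-1, -2); (-5, 5) → (5, 5); (5, -4) → (-5, -4)
T2 rotate counter-clockwise with cos θ = -3/5, sin θ = -4/5: (-2, 5) → (26/5, -7/5); (-1, -2) → (-1, 2); (5, 5) → (1, -7); (-5, -4) → (-1/5, 32/5)
T3 translate by (3, -6): (26/5, -7/5) → (41/5, -37/5); (-1, 2) → (2, -4); (1, -7) → (4, -13); (-1/5, 32/5) → (14/5, 2/5)
T4 shear: x ← x + 2·y: (41/5, -37/5) → (-33/5, -37/5); (2, -4) → (-6, -4); (4, -13) → (-22, -13); (14/5, 2/5) → (18/5, 2/5)
T5 scale by (1, -3): (-33/5, -37/5) → (-33/5, 111/5); (-6, -4) → (-6, 12); (-22, -13) → (-22, 39); (18/5, 2/5) → (18/5, -6/5)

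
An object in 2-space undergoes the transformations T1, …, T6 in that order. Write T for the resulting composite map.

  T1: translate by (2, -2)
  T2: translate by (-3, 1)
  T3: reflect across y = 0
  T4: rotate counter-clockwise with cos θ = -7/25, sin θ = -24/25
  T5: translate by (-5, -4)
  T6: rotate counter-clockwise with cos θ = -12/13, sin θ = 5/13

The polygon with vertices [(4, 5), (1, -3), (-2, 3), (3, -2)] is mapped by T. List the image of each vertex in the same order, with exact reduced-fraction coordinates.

T1 translate by (2, -2): (4, 5) → (6, 3); (1, -3) → (3, -5); (-2, 3) → (0, 1); (3, -2) → (5, -4)
T2 translate by (-3, 1): (6, 3) → (3, 4); (3, -5) → (0, -4); (0, 1) → (-3, 2); (5, -4) → (2, -3)
T3 reflect across y = 0: (3, 4) → (3, -4); (0, -4) → (0, 4); (-3, 2) → (-3, -2); (2, -3) → (2, 3)
T4 rotate counter-clockwise with cos θ = -7/25, sin θ = -24/25: (3, -4) → (-117/25, -44/25); (0, 4) → (96/25, -28/25); (-3, -2) → (-27/25, 86/25); (2, 3) → (58/25, -69/25)
T5 translate by (-5, -4): (-117/25, -44/25) → (-242/25, -144/25); (96/25, -28/25) → (-29/25, -128/25); (-27/25, 86/25) → (-152/25, -14/25); (58/25, -69/25) → (-67/25, -169/25)
T6 rotate counter-clockwise with cos θ = -12/13, sin θ = 5/13: (-242/25, -144/25) → (3624/325, 518/325); (-29/25, -128/25) → (76/25, 107/25); (-152/25, -14/25) → (1894/325, -592/325); (-67/25, -169/25) → (1649/325, 1693/325)

image vertices: (3624/325, 518/325), (76/25, 107/25), (1894/325, -592/325), (1649/325, 1693/325)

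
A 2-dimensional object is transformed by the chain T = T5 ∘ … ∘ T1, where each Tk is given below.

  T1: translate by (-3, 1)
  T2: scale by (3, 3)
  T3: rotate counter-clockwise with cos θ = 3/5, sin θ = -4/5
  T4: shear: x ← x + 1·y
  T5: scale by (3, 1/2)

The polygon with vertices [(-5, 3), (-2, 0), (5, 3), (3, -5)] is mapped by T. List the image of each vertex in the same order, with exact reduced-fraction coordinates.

T1 translate by (-3, 1): (-5, 3) → (-8, 4); (-2, 0) → (-5, 1); (5, 3) → (2, 4); (3, -5) → (0, -4)
T2 scale by (3, 3): (-8, 4) → (-24, 12); (-5, 1) → (-15, 3); (2, 4) → (6, 12); (0, -4) → (0, -12)
T3 rotate counter-clockwise with cos θ = 3/5, sin θ = -4/5: (-24, 12) → (-24/5, 132/5); (-15, 3) → (-33/5, 69/5); (6, 12) → (66/5, 12/5); (0, -12) → (-48/5, -36/5)
T4 shear: x ← x + 1·y: (-24/5, 132/5) → (108/5, 132/5); (-33/5, 69/5) → (36/5, 69/5); (66/5, 12/5) → (78/5, 12/5); (-48/5, -36/5) → (-84/5, -36/5)
T5 scale by (3, 1/2): (108/5, 132/5) → (324/5, 66/5); (36/5, 69/5) → (108/5, 69/10); (78/5, 12/5) → (234/5, 6/5); (-84/5, -36/5) → (-252/5, -18/5)

image vertices: (324/5, 66/5), (108/5, 69/10), (234/5, 6/5), (-252/5, -18/5)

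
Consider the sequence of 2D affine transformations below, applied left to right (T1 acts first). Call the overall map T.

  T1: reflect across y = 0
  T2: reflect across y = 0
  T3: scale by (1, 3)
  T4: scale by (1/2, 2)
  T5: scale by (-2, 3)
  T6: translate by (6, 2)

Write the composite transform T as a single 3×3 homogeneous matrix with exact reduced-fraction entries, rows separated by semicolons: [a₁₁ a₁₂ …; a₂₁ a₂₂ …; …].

T1 = [1 0 0; 0 -1 0; 0 0 1]
T2·T1 = [1 0 0; 0 1 0; 0 0 1]
T3·…·T1 = [1 0 0; 0 3 0; 0 0 1]
T4·…·T1 = [1/2 0 0; 0 6 0; 0 0 1]
T5·…·T1 = [-1 0 0; 0 18 0; 0 0 1]
T6·…·T1 = [-1 0 6; 0 18 2; 0 0 1]

T = [-1 0 6; 0 18 2; 0 0 1]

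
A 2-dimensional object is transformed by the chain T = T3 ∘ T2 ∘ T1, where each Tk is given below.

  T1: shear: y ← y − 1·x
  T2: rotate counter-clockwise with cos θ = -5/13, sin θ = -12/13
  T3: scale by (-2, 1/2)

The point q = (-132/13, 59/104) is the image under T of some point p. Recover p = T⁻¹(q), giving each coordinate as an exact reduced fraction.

T1 = [1 0 0; -1 1 0; 0 0 1]
T2·T1 = [-17/13 12/13 0; -7/13 -5/13 0; 0 0 1]
T3·…·T1 = [34/13 -24/13 0; -7/26 -5/26 0; 0 0 1]
det M = -1; M⁻¹ = [5/26 -24/13 0; -7/26 -34/13 0; 0 0 1]
M⁻¹ · (-132/13, 59/104)ᵀ = (-3, 5/4)ᵀ

p = (-3, 5/4)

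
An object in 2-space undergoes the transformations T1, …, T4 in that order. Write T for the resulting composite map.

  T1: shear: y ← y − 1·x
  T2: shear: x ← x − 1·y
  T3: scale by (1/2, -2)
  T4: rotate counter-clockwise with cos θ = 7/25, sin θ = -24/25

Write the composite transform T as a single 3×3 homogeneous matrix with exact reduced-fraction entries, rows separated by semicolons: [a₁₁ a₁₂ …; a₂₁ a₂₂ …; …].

T = [11/5 -103/50 0; -2/5 -2/25 0; 0 0 1]

T1 = [1 0 0; -1 1 0; 0 0 1]
T2·T1 = [2 -1 0; -1 1 0; 0 0 1]
T3·…·T1 = [1 -1/2 0; 2 -2 0; 0 0 1]
T4·…·T1 = [11/5 -103/50 0; -2/5 -2/25 0; 0 0 1]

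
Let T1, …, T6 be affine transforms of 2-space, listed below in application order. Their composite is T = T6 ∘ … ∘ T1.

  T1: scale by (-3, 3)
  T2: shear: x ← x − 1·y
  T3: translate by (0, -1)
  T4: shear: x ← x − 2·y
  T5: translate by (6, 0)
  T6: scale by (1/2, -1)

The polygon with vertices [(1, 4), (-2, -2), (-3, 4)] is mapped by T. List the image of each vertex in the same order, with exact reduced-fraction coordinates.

image vertices: (-31/2, -11), (16, 7), (-19/2, -11)

T1 scale by (-3, 3): (1, 4) → (-3, 12); (-2, -2) → (6, -6); (-3, 4) → (9, 12)
T2 shear: x ← x − 1·y: (-3, 12) → (-15, 12); (6, -6) → (12, -6); (9, 12) → (-3, 12)
T3 translate by (0, -1): (-15, 12) → (-15, 11); (12, -6) → (12, -7); (-3, 12) → (-3, 11)
T4 shear: x ← x − 2·y: (-15, 11) → (-37, 11); (12, -7) → (26, -7); (-3, 11) → (-25, 11)
T5 translate by (6, 0): (-37, 11) → (-31, 11); (26, -7) → (32, -7); (-25, 11) → (-19, 11)
T6 scale by (1/2, -1): (-31, 11) → (-31/2, -11); (32, -7) → (16, 7); (-19, 11) → (-19/2, -11)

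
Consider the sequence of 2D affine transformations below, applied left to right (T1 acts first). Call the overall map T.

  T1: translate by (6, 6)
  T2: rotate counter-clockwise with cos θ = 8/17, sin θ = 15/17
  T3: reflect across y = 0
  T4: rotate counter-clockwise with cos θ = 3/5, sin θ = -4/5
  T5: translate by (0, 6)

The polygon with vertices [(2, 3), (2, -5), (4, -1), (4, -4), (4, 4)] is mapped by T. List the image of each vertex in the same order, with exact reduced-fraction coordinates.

T1 translate by (6, 6): (2, 3) → (8, 9); (2, -5) → (8, 1); (4, -1) → (10, 5); (4, -4) → (10, 2); (4, 4) → (10, 10)
T2 rotate counter-clockwise with cos θ = 8/17, sin θ = 15/17: (8, 9) → (-71/17, 192/17); (8, 1) → (49/17, 128/17); (10, 5) → (5/17, 190/17); (10, 2) → (50/17, 166/17); (10, 10) → (-70/17, 230/17)
T3 reflect across y = 0: (-71/17, 192/17) → (-71/17, -192/17); (49/17, 128/17) → (49/17, -128/17); (5/17, 190/17) → (5/17, -190/17); (50/17, 166/17) → (50/17, -166/17); (-70/17, 230/17) → (-70/17, -230/17)
T4 rotate counter-clockwise with cos θ = 3/5, sin θ = -4/5: (-71/17, -192/17) → (-981/85, -292/85); (49/17, -128/17) → (-73/17, -116/17); (5/17, -190/17) → (-149/17, -118/17); (50/17, -166/17) → (-514/85, -698/85); (-70/17, -230/17) → (-226/17, -82/17)
T5 translate by (0, 6): (-981/85, -292/85) → (-981/85, 218/85); (-73/17, -116/17) → (-73/17, -14/17); (-149/17, -118/17) → (-149/17, -16/17); (-514/85, -698/85) → (-514/85, -188/85); (-226/17, -82/17) → (-226/17, 20/17)

image vertices: (-981/85, 218/85), (-73/17, -14/17), (-149/17, -16/17), (-514/85, -188/85), (-226/17, 20/17)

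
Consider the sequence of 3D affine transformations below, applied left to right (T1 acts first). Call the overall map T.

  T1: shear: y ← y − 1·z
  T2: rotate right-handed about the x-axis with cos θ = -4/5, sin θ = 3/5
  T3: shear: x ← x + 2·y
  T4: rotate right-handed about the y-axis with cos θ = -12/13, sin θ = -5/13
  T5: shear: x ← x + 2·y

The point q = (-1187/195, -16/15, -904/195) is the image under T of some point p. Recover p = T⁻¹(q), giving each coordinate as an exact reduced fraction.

p = (4, 1/3, -4)

T1 = [1 0 0 0; 0 1 -1 0; 0 0 1 0; 0 0 0 1]
T2·T1 = [1 0 0 0; 0 -4/5 1/5 0; 0 3/5 -7/5 0; 0 0 0 1]
T3·…·T1 = [1 -8/5 2/5 0; 0 -4/5 1/5 0; 0 3/5 -7/5 0; 0 0 0 1]
T4·…·T1 = [-12/13 81/65 11/65 0; 0 -4/5 1/5 0; 5/13 -76/65 94/65 0; 0 0 0 1]
T5·…·T1 = [-12/13 -23/65 37/65 0; 0 -4/5 1/5 0; 5/13 -76/65 94/65 0; 0 0 0 1]
det M = 1; M⁻¹ = [-12/13 -2/13 5/13 0; 1/13 -101/65 12/65 0; 4/13 -79/65 48/65 0; 0 0 0 1]
M⁻¹ · (-1187/195, -16/15, -904/195)ᵀ = (4, 1/3, -4)ᵀ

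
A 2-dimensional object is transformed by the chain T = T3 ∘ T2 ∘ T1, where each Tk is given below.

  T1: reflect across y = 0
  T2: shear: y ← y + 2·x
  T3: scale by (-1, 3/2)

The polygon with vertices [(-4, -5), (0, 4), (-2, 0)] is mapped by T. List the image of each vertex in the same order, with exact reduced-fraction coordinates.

T1 reflect across y = 0: (-4, -5) → (-4, 5); (0, 4) → (0, -4); (-2, 0) → (-2, 0)
T2 shear: y ← y + 2·x: (-4, 5) → (-4, -3); (0, -4) → (0, -4); (-2, 0) → (-2, -4)
T3 scale by (-1, 3/2): (-4, -3) → (4, -9/2); (0, -4) → (0, -6); (-2, -4) → (2, -6)

image vertices: (4, -9/2), (0, -6), (2, -6)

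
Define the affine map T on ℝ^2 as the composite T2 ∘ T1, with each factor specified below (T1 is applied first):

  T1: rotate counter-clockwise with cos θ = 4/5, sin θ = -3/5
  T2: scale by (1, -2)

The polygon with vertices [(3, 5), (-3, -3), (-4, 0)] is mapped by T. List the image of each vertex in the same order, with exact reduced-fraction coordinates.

image vertices: (27/5, -22/5), (-21/5, 6/5), (-16/5, -24/5)

T1 rotate counter-clockwise with cos θ = 4/5, sin θ = -3/5: (3, 5) → (27/5, 11/5); (-3, -3) → (-21/5, -3/5); (-4, 0) → (-16/5, 12/5)
T2 scale by (1, -2): (27/5, 11/5) → (27/5, -22/5); (-21/5, -3/5) → (-21/5, 6/5); (-16/5, 12/5) → (-16/5, -24/5)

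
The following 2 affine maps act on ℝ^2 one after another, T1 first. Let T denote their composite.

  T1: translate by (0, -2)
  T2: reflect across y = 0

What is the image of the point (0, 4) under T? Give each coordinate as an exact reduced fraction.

T(p) = (0, -2)

T1 translate by (0, -2): (0, 4) → (0, 2)
T2 reflect across y = 0: (0, 2) → (0, -2)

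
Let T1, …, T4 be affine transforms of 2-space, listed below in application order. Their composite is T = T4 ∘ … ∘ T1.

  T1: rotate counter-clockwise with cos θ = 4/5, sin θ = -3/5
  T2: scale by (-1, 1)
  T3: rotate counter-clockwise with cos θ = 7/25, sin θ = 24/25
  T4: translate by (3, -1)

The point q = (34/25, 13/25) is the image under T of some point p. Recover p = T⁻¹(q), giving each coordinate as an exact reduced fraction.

T1 = [4/5 3/5 0; -3/5 4/5 0; 0 0 1]
T2·T1 = [-4/5 -3/5 0; -3/5 4/5 0; 0 0 1]
T3·…·T1 = [44/125 -117/125 0; -117/125 -44/125 0; 0 0 1]
T4·…·T1 = [44/125 -117/125 3; -117/125 -44/125 -1; 0 0 1]
det M = -1; M⁻¹ = [44/125 -117/125 -249/125; -117/125 -44/125 307/125; 0 0 1]
M⁻¹ · (34/25, 13/25)ᵀ = (-2, 1)ᵀ

p = (-2, 1)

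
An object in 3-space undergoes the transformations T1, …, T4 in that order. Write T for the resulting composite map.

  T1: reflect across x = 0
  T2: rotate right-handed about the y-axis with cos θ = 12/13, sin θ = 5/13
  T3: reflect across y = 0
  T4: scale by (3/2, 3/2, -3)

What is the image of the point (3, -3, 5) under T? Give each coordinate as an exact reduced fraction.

T(p) = (-33/26, 9/2, -225/13)

T1 reflect across x = 0: (3, -3, 5) → (-3, -3, 5)
T2 rotate right-handed about the y-axis with cos θ = 12/13, sin θ = 5/13: (-3, -3, 5) → (-11/13, -3, 75/13)
T3 reflect across y = 0: (-11/13, -3, 75/13) → (-11/13, 3, 75/13)
T4 scale by (3/2, 3/2, -3): (-11/13, 3, 75/13) → (-33/26, 9/2, -225/13)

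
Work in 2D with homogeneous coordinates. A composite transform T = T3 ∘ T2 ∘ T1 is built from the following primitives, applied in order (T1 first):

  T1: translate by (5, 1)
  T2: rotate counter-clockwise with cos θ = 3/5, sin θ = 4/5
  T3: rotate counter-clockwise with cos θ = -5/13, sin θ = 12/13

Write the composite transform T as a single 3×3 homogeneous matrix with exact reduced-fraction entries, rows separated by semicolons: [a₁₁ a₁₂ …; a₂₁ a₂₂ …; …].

T = [-63/65 -16/65 -331/65; 16/65 -63/65 17/65; 0 0 1]

T1 = [1 0 5; 0 1 1; 0 0 1]
T2·T1 = [3/5 -4/5 11/5; 4/5 3/5 23/5; 0 0 1]
T3·…·T1 = [-63/65 -16/65 -331/65; 16/65 -63/65 17/65; 0 0 1]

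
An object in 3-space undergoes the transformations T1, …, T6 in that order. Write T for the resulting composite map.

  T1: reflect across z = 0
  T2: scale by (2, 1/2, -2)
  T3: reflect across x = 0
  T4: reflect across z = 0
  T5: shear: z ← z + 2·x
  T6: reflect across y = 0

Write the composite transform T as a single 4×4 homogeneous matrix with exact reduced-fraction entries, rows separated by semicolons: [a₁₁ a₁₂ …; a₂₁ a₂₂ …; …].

T = [-2 0 0 0; 0 -1/2 0 0; -4 0 -2 0; 0 0 0 1]

T1 = [1 0 0 0; 0 1 0 0; 0 0 -1 0; 0 0 0 1]
T2·T1 = [2 0 0 0; 0 1/2 0 0; 0 0 2 0; 0 0 0 1]
T3·…·T1 = [-2 0 0 0; 0 1/2 0 0; 0 0 2 0; 0 0 0 1]
T4·…·T1 = [-2 0 0 0; 0 1/2 0 0; 0 0 -2 0; 0 0 0 1]
T5·…·T1 = [-2 0 0 0; 0 1/2 0 0; -4 0 -2 0; 0 0 0 1]
T6·…·T1 = [-2 0 0 0; 0 -1/2 0 0; -4 0 -2 0; 0 0 0 1]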